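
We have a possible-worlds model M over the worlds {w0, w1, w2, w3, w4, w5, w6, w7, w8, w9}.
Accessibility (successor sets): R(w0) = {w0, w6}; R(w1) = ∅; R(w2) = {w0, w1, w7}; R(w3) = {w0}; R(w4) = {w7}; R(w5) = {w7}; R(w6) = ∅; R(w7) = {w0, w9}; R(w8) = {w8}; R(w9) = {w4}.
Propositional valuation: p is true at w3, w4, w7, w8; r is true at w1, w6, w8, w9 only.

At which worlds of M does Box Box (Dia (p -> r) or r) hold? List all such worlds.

w0, w1, w2, w3, w4, w5, w6, w8, w9

Recall that Box ψ holds at a world iff ψ holds at every accessible world, and Dia ψ holds iff ψ holds at some accessible world.
Let φ = Box Box (Dia (p -> r) or r). Evaluate φ at each world:
  w0 (successors {w0, w6}): φ is true.
  w1 (successors ∅): φ is true.
  w2 (successors {w0, w1, w7}): φ is true.
  w3 (successors {w0}): φ is true.
  w4 (successors {w7}): φ is true.
  w5 (successors {w7}): φ is true.
  w6 (successors ∅): φ is true.
  w7 (successors {w0, w9}): φ is false.
  w8 (successors {w8}): φ is true.
  w9 (successors {w4}): φ is true.
For instance, at w4:
  At w4: Box Box (Dia (p -> r) or r) requires Box (Dia (p -> r) or r) at every successor {w7}.
      At w7: Box (Dia (p -> r) or r) requires Dia (p -> r) or r at every successor {w0, w9}.
        At w0: Dia (p -> r) or r is true.
        At w9: Dia (p -> r) or r is true.
      So Box (Dia (p -> r) or r) is true at w7.
  So Box Box (Dia (p -> r) or r) is true at w4.
Satisfying worlds: {w0, w1, w2, w3, w4, w5, w6, w8, w9}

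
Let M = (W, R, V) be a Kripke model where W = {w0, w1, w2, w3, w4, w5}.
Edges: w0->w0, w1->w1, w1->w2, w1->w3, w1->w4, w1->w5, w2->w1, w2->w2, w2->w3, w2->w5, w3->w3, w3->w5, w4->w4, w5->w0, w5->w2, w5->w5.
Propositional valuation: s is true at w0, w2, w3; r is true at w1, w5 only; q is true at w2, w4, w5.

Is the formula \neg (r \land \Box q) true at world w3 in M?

Recall that \Box ψ holds at a world iff ψ holds at every accessible world, and \Diamond ψ holds iff ψ holds at some accessible world.
At w3: r \land \Box q is false, so \neg (r \land \Box q) is true.
  At w3: r is false, \Box q is false, so r \land \Box q is false.
    At w3: \Box q requires q at every successor {w3, w5}.
      q fails at w3, so \Box q is false at w3.

Yes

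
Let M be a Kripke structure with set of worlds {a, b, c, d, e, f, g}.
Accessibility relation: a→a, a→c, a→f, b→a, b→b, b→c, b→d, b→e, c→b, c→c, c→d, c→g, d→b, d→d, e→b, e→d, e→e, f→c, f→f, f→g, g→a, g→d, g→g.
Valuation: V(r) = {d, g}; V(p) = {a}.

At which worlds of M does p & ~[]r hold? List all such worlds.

Let φ = p & ~[]r. Evaluate φ at each world:
  a (successors {a, c, f}): φ is true.
  b (successors {a, b, c, d, e}): φ is false.
  c (successors {b, c, d, g}): φ is false.
  d (successors {b, d}): φ is false.
  e (successors {b, d, e}): φ is false.
  f (successors {c, f, g}): φ is false.
  g (successors {a, d, g}): φ is false.
For instance, at b:
  At b: p is false, ~[]r is true, so p & ~[]r is false.
    At b: []r is false, so ~[]r is true.
      At b: []r requires r at every successor {a, b, c, d, e}.
        r fails at a, so []r is false at b.
Satisfying worlds: {a}

a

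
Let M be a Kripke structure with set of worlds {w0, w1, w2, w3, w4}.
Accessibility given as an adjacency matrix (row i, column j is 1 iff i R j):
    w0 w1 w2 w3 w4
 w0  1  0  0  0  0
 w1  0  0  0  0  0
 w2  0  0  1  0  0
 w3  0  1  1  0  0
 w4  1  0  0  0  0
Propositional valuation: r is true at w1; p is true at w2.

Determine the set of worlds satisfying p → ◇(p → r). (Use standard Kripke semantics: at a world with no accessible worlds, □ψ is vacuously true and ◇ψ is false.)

w0, w1, w3, w4

Recall that ◇ψ holds at a world iff ψ holds at some accessible world.
Let φ = p → ◇(p → r). Evaluate φ at each world:
  w0 (successors {w0}): φ is true.
  w1 (successors ∅): φ is true.
  w2 (successors {w2}): φ is false.
  w3 (successors {w1, w2}): φ is true.
  w4 (successors {w0}): φ is true.
For instance, at w0:
  At w0: p is false, ◇(p → r) is true, so p → ◇(p → r) is true.
    At w0: ◇(p → r) requires p → r at some successor in {w0}.
      p → r holds at w0, so ◇(p → r) is true at w0.
Satisfying worlds: {w0, w1, w3, w4}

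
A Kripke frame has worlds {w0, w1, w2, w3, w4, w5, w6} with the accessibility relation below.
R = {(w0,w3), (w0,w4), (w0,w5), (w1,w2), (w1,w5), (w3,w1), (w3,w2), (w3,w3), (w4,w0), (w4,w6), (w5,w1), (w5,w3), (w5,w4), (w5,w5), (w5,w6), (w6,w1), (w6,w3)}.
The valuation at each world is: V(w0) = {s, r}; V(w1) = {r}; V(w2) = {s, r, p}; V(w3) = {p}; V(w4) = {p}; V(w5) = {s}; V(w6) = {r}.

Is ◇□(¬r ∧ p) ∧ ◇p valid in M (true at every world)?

No

Let φ = ◇□(¬r ∧ p) ∧ ◇p. Evaluate φ at each world:
  w0 (successors {w3, w4, w5}): φ is false.
  w1 (successors {w2, w5}): φ is true.
  w2 (successors ∅): φ is false.
  w3 (successors {w1, w2, w3}): φ is true.
  w4 (successors {w0, w6}): φ is false.
  w5 (successors {w1, w3, w4, w5, w6}): φ is false.
  w6 (successors {w1, w3}): φ is false.
Detail at w0 (counterexample):
  At w0: ◇□(¬r ∧ p) is false, ◇p is true, so ◇□(¬r ∧ p) ∧ ◇p is false.
    At w0: ◇□(¬r ∧ p) requires □(¬r ∧ p) at some successor in {w3, w4, w5}.
      At w3: □(¬r ∧ p) is false.
      At w4: □(¬r ∧ p) is false.
      At w5: □(¬r ∧ p) is false.
    So ◇□(¬r ∧ p) is false at w0.
    At w0: ◇p requires p at some successor in {w3, w4, w5}.
      p holds at w3, so ◇p is true at w0.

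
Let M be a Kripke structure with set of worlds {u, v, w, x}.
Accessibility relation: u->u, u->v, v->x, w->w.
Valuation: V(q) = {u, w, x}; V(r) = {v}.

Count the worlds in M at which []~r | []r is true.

Recall that []ψ holds at a world iff ψ holds at every accessible world, and <>ψ holds iff ψ holds at some accessible world.
Let φ = []~r | []r. Evaluate φ at each world:
  u (successors {u, v}): φ is false.
  v (successors {x}): φ is true.
  w (successors {w}): φ is true.
  x (successors ∅): φ is true.
For instance, at w:
  At w: []~r is true, []r is false, so []~r | []r is true.
    At w: []~r requires ~r at every successor {w}.
      At w: ~r is true.
    So []~r is true at w.
    At w: []r requires r at every successor {w}.
      r fails at w, so []r is false at w.
Satisfying worlds: {v, w, x}

3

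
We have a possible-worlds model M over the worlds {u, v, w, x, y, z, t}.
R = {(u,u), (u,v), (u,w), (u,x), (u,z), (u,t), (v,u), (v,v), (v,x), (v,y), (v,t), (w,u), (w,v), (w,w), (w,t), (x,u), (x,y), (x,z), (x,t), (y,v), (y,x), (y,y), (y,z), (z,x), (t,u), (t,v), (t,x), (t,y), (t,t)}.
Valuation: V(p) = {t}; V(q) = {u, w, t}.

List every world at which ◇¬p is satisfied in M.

Recall that ◇ψ holds at a world iff ψ holds at some accessible world.
Let φ = ◇¬p. Evaluate φ at each world:
  u (successors {u, v, w, x, z, t}): φ is true.
  v (successors {u, v, x, y, t}): φ is true.
  w (successors {u, v, w, t}): φ is true.
  x (successors {u, y, z, t}): φ is true.
  y (successors {v, x, y, z}): φ is true.
  z (successors {x}): φ is true.
  t (successors {u, v, x, y, t}): φ is true.
For instance, at x:
  At x: ◇¬p requires ¬p at some successor in {u, y, z, t}.
    ¬p holds at u, so ◇¬p is true at x.
Satisfying worlds: {u, v, w, x, y, z, t}

u, v, w, x, y, z, t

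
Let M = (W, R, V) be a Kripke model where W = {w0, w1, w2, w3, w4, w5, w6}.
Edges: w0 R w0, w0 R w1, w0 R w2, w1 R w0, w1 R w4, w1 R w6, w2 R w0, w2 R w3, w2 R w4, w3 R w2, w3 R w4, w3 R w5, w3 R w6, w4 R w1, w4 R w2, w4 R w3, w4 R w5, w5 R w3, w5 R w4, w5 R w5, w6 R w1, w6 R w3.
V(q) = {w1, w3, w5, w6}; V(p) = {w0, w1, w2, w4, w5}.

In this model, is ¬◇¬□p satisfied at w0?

Recall that □ψ holds at a world iff ψ holds at every accessible world, and ◇ψ holds iff ψ holds at some accessible world.
At w0: ◇¬□p is true, so ¬◇¬□p is false.
  At w0: ◇¬□p requires ¬□p at some successor in {w0, w1, w2}.
    ¬□p holds at w1, so ◇¬□p is true at w0.
      At w1: □p is false, so ¬□p is true.

No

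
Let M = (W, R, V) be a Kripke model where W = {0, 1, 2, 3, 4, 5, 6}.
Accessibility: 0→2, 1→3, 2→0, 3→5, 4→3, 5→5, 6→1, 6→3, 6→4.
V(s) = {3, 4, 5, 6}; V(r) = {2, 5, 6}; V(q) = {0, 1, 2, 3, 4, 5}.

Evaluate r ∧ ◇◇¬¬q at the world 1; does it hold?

At 1: r is false, ◇◇¬¬q is true, so r ∧ ◇◇¬¬q is false.
  At 1: ◇◇¬¬q requires ◇¬¬q at some successor in {3}.
    ◇¬¬q holds at 3, so ◇◇¬¬q is true at 1.
      At 3: ◇¬¬q requires ¬¬q at some successor in {5}.
        ¬¬q holds at 5, so ◇¬¬q is true at 3.

No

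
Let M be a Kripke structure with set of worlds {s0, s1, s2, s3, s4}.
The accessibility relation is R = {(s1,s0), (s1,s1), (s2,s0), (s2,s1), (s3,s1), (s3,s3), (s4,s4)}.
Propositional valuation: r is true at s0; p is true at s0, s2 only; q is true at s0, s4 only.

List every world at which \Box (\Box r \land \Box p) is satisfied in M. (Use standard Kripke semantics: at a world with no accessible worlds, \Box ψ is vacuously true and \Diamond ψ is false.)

Recall that \Box ψ holds at a world iff ψ holds at every accessible world, and \Diamond ψ holds iff ψ holds at some accessible world.
Let φ = \Box (\Box r \land \Box p). Evaluate φ at each world:
  s0 (successors ∅): φ is true.
  s1 (successors {s0, s1}): φ is false.
  s2 (successors {s0, s1}): φ is false.
  s3 (successors {s1, s3}): φ is false.
  s4 (successors {s4}): φ is false.
For instance, at s1:
  At s1: \Box (\Box r \land \Box p) requires \Box r \land \Box p at every successor {s0, s1}.
    \Box r \land \Box p fails at s1, so \Box (\Box r \land \Box p) is false at s1.
      At s1: \Box r is false, \Box p is false, so \Box r \land \Box p is false.
Satisfying worlds: {s0}

s0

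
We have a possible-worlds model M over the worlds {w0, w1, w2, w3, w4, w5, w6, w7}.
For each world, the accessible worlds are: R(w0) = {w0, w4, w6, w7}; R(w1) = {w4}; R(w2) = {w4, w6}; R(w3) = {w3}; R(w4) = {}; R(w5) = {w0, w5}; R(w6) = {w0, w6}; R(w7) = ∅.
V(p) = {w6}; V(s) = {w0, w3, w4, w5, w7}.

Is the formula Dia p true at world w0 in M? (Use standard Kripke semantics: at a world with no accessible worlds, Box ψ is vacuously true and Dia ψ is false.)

At w0: Dia p requires p at some successor in {w0, w4, w6, w7}.
  p holds at w6, so Dia p is true at w0.

Yes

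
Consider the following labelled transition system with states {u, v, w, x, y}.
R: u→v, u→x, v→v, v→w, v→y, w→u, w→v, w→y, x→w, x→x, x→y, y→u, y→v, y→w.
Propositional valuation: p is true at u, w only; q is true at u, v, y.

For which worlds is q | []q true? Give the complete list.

u, v, w, y

Let φ = q | []q. Evaluate φ at each world:
  u (successors {v, x}): φ is true.
  v (successors {v, w, y}): φ is true.
  w (successors {u, v, y}): φ is true.
  x (successors {w, x, y}): φ is false.
  y (successors {u, v, w}): φ is true.
For instance, at v:
  At v: q is true, []q is false, so q | []q is true.
    At v: []q requires q at every successor {v, w, y}.
      q fails at w, so []q is false at v.
Satisfying worlds: {u, v, w, y}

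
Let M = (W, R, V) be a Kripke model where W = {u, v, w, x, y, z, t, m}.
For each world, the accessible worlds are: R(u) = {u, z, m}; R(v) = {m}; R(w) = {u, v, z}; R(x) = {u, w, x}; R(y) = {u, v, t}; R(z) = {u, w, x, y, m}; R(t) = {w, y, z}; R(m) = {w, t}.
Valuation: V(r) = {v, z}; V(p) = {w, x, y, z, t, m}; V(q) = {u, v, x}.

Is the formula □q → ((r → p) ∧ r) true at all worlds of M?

Let φ = □q → ((r → p) ∧ r). Evaluate φ at each world:
  u (successors {u, z, m}): φ is true.
  v (successors {m}): φ is true.
  w (successors {u, v, z}): φ is true.
  x (successors {u, w, x}): φ is true.
  y (successors {u, v, t}): φ is true.
  z (successors {u, w, x, y, m}): φ is true.
  t (successors {w, y, z}): φ is true.
  m (successors {w, t}): φ is true.
For instance, at t:
  At t: □q is false, (r → p) ∧ r is false, so □q → ((r → p) ∧ r) is true.
    At t: □q requires q at every successor {w, y, z}.
      q fails at w, so □q is false at t.

Yes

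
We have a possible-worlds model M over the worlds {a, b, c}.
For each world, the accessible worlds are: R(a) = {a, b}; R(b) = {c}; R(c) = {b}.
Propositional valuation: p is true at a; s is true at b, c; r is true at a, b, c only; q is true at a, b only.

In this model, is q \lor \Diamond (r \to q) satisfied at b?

Yes

Recall that \Diamond ψ holds at a world iff ψ holds at some accessible world.
At b: q is true, \Diamond (r \to q) is false, so q \lor \Diamond (r \to q) is true.
  At b: \Diamond (r \to q) requires r \to q at some successor in {c}.
    At c: r \to q is false.
  So \Diamond (r \to q) is false at b.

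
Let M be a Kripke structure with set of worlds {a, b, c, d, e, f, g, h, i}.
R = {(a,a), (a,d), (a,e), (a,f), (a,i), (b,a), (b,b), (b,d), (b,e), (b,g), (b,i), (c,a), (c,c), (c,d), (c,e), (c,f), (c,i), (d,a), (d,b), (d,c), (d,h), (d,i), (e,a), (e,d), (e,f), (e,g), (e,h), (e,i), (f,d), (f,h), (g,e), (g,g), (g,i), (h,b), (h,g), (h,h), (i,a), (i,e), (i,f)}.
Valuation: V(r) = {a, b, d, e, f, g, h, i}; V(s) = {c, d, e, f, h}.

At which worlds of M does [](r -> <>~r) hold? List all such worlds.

none

Let φ = [](r -> <>~r). Evaluate φ at each world:
  a (successors {a, d, e, f, i}): φ is false.
  b (successors {a, b, d, e, g, i}): φ is false.
  c (successors {a, c, d, e, f, i}): φ is false.
  d (successors {a, b, c, h, i}): φ is false.
  e (successors {a, d, f, g, h, i}): φ is false.
  f (successors {d, h}): φ is false.
  g (successors {e, g, i}): φ is false.
  h (successors {b, g, h}): φ is false.
  i (successors {a, e, f}): φ is false.
For instance, at c:
  At c: [](r -> <>~r) requires r -> <>~r at every successor {a, c, d, e, f, i}.
    r -> <>~r fails at a, so [](r -> <>~r) is false at c.
      At a: r is true, <>~r is false, so r -> <>~r is false.
Satisfying worlds: none.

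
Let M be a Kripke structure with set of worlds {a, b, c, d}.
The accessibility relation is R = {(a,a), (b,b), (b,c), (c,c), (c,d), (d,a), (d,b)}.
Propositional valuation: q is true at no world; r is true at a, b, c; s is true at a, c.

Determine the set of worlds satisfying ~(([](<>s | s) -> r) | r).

Let φ = ~(([](<>s | s) -> r) | r). Evaluate φ at each world:
  a (successors {a}): φ is false.
  b (successors {b, c}): φ is false.
  c (successors {c, d}): φ is false.
  d (successors {a, b}): φ is true.
For instance, at d:
  At d: ([](<>s | s) -> r) | r is false, so ~(([](<>s | s) -> r) | r) is true.
    At d: [](<>s | s) -> r is false, r is false, so ([](<>s | s) -> r) | r is false.
      At d: [](<>s | s) is true, r is false, so [](<>s | s) -> r is false.
Satisfying worlds: {d}

d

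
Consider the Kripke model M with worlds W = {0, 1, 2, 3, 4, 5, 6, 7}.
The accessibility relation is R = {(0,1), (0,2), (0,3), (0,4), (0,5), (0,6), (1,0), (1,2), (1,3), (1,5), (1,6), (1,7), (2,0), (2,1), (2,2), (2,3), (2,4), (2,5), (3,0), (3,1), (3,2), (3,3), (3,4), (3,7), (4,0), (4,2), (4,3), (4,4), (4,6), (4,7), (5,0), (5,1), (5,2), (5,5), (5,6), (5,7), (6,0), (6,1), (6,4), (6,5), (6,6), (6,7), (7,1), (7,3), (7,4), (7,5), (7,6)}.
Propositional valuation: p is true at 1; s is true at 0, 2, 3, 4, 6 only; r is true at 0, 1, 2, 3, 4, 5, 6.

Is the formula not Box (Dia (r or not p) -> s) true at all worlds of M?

Yes

Recall that Box ψ holds at a world iff ψ holds at every accessible world, and Dia ψ holds iff ψ holds at some accessible world.
Let φ = not Box (Dia (r or not p) -> s). Evaluate φ at each world:
  0 (successors {1, 2, 3, 4, 5, 6}): φ is true.
  1 (successors {0, 2, 3, 5, 6, 7}): φ is true.
  2 (successors {0, 1, 2, 3, 4, 5}): φ is true.
  3 (successors {0, 1, 2, 3, 4, 7}): φ is true.
  4 (successors {0, 2, 3, 4, 6, 7}): φ is true.
  5 (successors {0, 1, 2, 5, 6, 7}): φ is true.
  6 (successors {0, 1, 4, 5, 6, 7}): φ is true.
  7 (successors {1, 3, 4, 5, 6}): φ is true.
For instance, at 1:
  At 1: Box (Dia (r or not p) -> s) is false, so not Box (Dia (r or not p) -> s) is true.
    At 1: Box (Dia (r or not p) -> s) requires Dia (r or not p) -> s at every successor {0, 2, 3, 5, 6, 7}.
      Dia (r or not p) -> s fails at 5, so Box (Dia (r or not p) -> s) is false at 1.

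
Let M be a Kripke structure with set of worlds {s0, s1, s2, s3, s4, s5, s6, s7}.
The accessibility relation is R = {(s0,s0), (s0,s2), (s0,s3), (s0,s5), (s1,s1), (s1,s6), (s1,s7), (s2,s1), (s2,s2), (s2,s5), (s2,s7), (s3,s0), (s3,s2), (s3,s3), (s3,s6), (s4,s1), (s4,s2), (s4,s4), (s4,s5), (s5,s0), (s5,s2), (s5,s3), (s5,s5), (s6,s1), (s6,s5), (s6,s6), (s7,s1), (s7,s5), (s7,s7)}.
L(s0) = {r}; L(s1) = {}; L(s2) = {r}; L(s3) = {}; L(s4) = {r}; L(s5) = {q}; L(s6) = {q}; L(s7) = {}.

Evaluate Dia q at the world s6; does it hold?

Yes

Recall that Dia ψ holds at a world iff ψ holds at some accessible world.
At s6: Dia q requires q at some successor in {s1, s5, s6}.
  q holds at s5, so Dia q is true at s6.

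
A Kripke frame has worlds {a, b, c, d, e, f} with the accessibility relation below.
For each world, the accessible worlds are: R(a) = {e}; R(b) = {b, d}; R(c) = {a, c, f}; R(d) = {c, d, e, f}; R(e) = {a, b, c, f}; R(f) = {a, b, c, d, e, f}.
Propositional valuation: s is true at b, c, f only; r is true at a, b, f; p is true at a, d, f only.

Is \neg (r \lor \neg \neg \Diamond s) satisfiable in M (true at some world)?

No

Let φ = \neg (r \lor \neg \neg \Diamond s). Evaluate φ at each world:
  a (successors {e}): φ is false.
  b (successors {b, d}): φ is false.
  c (successors {a, c, f}): φ is false.
  d (successors {c, d, e, f}): φ is false.
  e (successors {a, b, c, f}): φ is false.
  f (successors {a, b, c, d, e, f}): φ is false.
For instance, at e:
  At e: r \lor \neg \neg \Diamond s is true, so \neg (r \lor \neg \neg \Diamond s) is false.
    At e: r is false, \neg \neg \Diamond s is true, so r \lor \neg \neg \Diamond s is true.
      At e: \neg \Diamond s is false, so \neg \neg \Diamond s is true.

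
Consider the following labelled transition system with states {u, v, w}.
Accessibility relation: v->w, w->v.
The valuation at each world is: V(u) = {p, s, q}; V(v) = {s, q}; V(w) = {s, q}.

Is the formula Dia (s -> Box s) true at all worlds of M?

Let φ = Dia (s -> Box s). Evaluate φ at each world:
  u (successors ∅): φ is false.
  v (successors {w}): φ is true.
  w (successors {v}): φ is true.
Detail at u (counterexample):
  At u: no accessible worlds, so Dia (s -> Box s) is false.

No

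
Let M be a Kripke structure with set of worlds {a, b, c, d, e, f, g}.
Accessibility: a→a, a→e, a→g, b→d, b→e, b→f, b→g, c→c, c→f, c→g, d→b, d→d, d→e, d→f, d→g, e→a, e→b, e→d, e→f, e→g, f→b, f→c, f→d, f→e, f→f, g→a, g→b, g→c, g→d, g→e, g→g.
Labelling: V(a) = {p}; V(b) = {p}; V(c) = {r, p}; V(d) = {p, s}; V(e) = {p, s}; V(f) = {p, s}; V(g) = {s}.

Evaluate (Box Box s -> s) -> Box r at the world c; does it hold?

At c: Box Box s -> s is true, Box r is false, so (Box Box s -> s) -> Box r is false.
  At c: Box Box s is false, s is false, so Box Box s -> s is true.
    At c: Box Box s requires Box s at every successor {c, f, g}.
      Box s fails at c, so Box Box s is false at c.
  At c: Box r requires r at every successor {c, f, g}.
    r fails at f, so Box r is false at c.

No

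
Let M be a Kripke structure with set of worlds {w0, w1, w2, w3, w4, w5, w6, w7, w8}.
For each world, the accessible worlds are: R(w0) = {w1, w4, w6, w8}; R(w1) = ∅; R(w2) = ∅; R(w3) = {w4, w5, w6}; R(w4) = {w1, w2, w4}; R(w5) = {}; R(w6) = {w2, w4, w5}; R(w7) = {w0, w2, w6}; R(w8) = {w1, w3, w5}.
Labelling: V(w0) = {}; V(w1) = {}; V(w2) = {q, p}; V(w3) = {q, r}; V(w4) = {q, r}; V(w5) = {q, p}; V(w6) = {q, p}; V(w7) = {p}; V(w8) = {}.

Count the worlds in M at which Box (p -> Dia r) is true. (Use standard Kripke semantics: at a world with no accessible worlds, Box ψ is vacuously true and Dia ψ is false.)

4

Let φ = Box (p -> Dia r). Evaluate φ at each world:
  w0 (successors {w1, w4, w6, w8}): φ is true.
  w1 (successors ∅): φ is true.
  w2 (successors ∅): φ is true.
  w3 (successors {w4, w5, w6}): φ is false.
  w4 (successors {w1, w2, w4}): φ is false.
  w5 (successors ∅): φ is true.
  w6 (successors {w2, w4, w5}): φ is false.
  w7 (successors {w0, w2, w6}): φ is false.
  w8 (successors {w1, w3, w5}): φ is false.
For instance, at w4:
  At w4: Box (p -> Dia r) requires p -> Dia r at every successor {w1, w2, w4}.
    p -> Dia r fails at w2, so Box (p -> Dia r) is false at w4.
      At w2: p is true, Dia r is false, so p -> Dia r is false.
Satisfying worlds: {w0, w1, w2, w5}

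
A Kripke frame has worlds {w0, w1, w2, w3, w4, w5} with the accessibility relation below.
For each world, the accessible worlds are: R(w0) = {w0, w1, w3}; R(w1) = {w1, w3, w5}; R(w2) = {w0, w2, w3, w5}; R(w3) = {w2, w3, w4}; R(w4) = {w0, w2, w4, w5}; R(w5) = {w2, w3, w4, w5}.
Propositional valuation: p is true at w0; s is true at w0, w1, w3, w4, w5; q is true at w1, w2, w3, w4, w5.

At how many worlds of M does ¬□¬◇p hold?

5

Recall that □ψ holds at a world iff ψ holds at every accessible world, and ◇ψ holds iff ψ holds at some accessible world.
Let φ = ¬□¬◇p. Evaluate φ at each world:
  w0 (successors {w0, w1, w3}): φ is true.
  w1 (successors {w1, w3, w5}): φ is false.
  w2 (successors {w0, w2, w3, w5}): φ is true.
  w3 (successors {w2, w3, w4}): φ is true.
  w4 (successors {w0, w2, w4, w5}): φ is true.
  w5 (successors {w2, w3, w4, w5}): φ is true.
For instance, at w1:
  At w1: □¬◇p is true, so ¬□¬◇p is false.
    At w1: □¬◇p requires ¬◇p at every successor {w1, w3, w5}.
      At w1: ¬◇p is true.
      At w3: ¬◇p is true.
      At w5: ¬◇p is true.
    So □¬◇p is true at w1.
Satisfying worlds: {w0, w2, w3, w4, w5}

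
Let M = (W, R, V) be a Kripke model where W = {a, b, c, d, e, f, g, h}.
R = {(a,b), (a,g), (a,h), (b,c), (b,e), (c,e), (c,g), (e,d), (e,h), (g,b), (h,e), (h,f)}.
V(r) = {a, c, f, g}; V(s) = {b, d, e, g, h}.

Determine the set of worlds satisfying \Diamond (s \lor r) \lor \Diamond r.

Let φ = \Diamond (s \lor r) \lor \Diamond r. Evaluate φ at each world:
  a (successors {b, g, h}): φ is true.
  b (successors {c, e}): φ is true.
  c (successors {e, g}): φ is true.
  d (successors ∅): φ is false.
  e (successors {d, h}): φ is true.
  f (successors ∅): φ is false.
  g (successors {b}): φ is true.
  h (successors {e, f}): φ is true.
For instance, at e:
  At e: \Diamond (s \lor r) is true, \Diamond r is false, so \Diamond (s \lor r) \lor \Diamond r is true.
    At e: \Diamond (s \lor r) requires s \lor r at some successor in {d, h}.
      s \lor r holds at d, so \Diamond (s \lor r) is true at e.
    At e: \Diamond r requires r at some successor in {d, h}.
      At d: r is false.
      At h: r is false.
    So \Diamond r is false at e.
Satisfying worlds: {a, b, c, e, g, h}

a, b, c, e, g, h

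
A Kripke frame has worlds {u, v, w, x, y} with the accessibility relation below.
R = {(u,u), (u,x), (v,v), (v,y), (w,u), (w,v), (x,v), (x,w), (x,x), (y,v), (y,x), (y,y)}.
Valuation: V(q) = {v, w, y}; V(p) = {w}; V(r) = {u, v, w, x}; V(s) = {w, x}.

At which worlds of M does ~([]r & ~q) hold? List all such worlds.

Let φ = ~([]r & ~q). Evaluate φ at each world:
  u (successors {u, x}): φ is false.
  v (successors {v, y}): φ is true.
  w (successors {u, v}): φ is true.
  x (successors {v, w, x}): φ is false.
  y (successors {v, x, y}): φ is true.
For instance, at v:
  At v: []r & ~q is false, so ~([]r & ~q) is true.
    At v: []r is false, ~q is false, so []r & ~q is false.
      At v: []r requires r at every successor {v, y}.
        r fails at y, so []r is false at v.
Satisfying worlds: {v, w, y}

v, w, y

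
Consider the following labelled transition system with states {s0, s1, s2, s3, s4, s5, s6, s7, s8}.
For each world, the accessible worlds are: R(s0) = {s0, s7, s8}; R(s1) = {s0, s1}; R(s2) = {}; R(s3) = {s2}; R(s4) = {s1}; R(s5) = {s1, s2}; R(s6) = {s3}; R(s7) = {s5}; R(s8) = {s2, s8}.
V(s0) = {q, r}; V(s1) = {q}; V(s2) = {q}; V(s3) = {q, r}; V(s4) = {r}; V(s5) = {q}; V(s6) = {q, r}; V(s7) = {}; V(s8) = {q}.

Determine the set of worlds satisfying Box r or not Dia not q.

s1, s2, s3, s4, s5, s6, s7, s8

Let φ = Box r or not Dia not q. Evaluate φ at each world:
  s0 (successors {s0, s7, s8}): φ is false.
  s1 (successors {s0, s1}): φ is true.
  s2 (successors ∅): φ is true.
  s3 (successors {s2}): φ is true.
  s4 (successors {s1}): φ is true.
  s5 (successors {s1, s2}): φ is true.
  s6 (successors {s3}): φ is true.
  s7 (successors {s5}): φ is true.
  s8 (successors {s2, s8}): φ is true.
For instance, at s7:
  At s7: Box r is false, not Dia not q is true, so Box r or not Dia not q is true.
    At s7: Box r requires r at every successor {s5}.
      r fails at s5, so Box r is false at s7.
    At s7: Dia not q is false, so not Dia not q is true.
      At s7: Dia not q requires not q at some successor in {s5}.
        At s5: not q is false.
      So Dia not q is false at s7.
Satisfying worlds: {s1, s2, s3, s4, s5, s6, s7, s8}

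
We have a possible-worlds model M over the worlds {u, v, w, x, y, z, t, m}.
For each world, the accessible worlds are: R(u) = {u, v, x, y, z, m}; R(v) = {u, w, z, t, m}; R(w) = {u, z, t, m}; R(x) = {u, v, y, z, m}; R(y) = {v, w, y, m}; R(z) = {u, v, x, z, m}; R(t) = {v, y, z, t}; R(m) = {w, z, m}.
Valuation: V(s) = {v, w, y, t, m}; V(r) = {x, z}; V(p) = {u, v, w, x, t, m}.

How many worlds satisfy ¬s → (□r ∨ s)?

Recall that □ψ holds at a world iff ψ holds at every accessible world, and ◇ψ holds iff ψ holds at some accessible world.
Let φ = ¬s → (□r ∨ s). Evaluate φ at each world:
  u (successors {u, v, x, y, z, m}): φ is false.
  v (successors {u, w, z, t, m}): φ is true.
  w (successors {u, z, t, m}): φ is true.
  x (successors {u, v, y, z, m}): φ is false.
  y (successors {v, w, y, m}): φ is true.
  z (successors {u, v, x, z, m}): φ is false.
  t (successors {v, y, z, t}): φ is true.
  m (successors {w, z, m}): φ is true.
For instance, at z:
  At z: ¬s is true, □r ∨ s is false, so ¬s → (□r ∨ s) is false.
    At z: □r is false, s is false, so □r ∨ s is false.
      At z: □r requires r at every successor {u, v, x, z, m}.
        r fails at u, so □r is false at z.
Satisfying worlds: {v, w, y, t, m}

5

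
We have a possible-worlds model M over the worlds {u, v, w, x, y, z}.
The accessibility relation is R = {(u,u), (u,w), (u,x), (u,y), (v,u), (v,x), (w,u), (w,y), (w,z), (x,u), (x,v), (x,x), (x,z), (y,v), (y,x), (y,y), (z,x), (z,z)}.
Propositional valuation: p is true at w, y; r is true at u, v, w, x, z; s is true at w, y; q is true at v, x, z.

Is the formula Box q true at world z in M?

Yes

At z: Box q requires q at every successor {x, z}.
  At x: q is true.
  At z: q is true.
So Box q is true at z.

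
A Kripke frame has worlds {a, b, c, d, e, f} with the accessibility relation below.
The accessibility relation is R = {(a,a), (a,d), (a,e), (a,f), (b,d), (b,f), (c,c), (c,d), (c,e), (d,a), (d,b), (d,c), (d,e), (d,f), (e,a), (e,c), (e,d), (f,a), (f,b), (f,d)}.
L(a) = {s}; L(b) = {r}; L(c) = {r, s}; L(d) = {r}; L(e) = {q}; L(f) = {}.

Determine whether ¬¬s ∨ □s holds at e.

At e: ¬¬s is false, □s is false, so ¬¬s ∨ □s is false.
  At e: □s requires s at every successor {a, c, d}.
    s fails at d, so □s is false at e.

No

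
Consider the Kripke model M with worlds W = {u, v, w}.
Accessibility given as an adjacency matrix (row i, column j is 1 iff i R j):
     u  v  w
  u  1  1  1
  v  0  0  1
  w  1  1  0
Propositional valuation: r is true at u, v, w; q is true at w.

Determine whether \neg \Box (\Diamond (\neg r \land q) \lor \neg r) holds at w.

Yes

At w: \Box (\Diamond (\neg r \land q) \lor \neg r) is false, so \neg \Box (\Diamond (\neg r \land q) \lor \neg r) is true.
  At w: \Box (\Diamond (\neg r \land q) \lor \neg r) requires \Diamond (\neg r \land q) \lor \neg r at every successor {u, v}.
    \Diamond (\neg r \land q) \lor \neg r fails at u, so \Box (\Diamond (\neg r \land q) \lor \neg r) is false at w.
      At u: \Diamond (\neg r \land q) is false, \neg r is false, so \Diamond (\neg r \land q) \lor \neg r is false.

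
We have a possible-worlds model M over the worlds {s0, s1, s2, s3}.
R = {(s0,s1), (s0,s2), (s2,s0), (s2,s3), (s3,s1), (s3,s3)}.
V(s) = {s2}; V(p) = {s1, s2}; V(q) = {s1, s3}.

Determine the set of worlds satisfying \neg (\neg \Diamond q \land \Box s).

s0, s2, s3

Let φ = \neg (\neg \Diamond q \land \Box s). Evaluate φ at each world:
  s0 (successors {s1, s2}): φ is true.
  s1 (successors ∅): φ is false.
  s2 (successors {s0, s3}): φ is true.
  s3 (successors {s1, s3}): φ is true.
For instance, at s0:
  At s0: \neg \Diamond q \land \Box s is false, so \neg (\neg \Diamond q \land \Box s) is true.
    At s0: \neg \Diamond q is false, \Box s is false, so \neg \Diamond q \land \Box s is false.
      At s0: \Diamond q is true, so \neg \Diamond q is false.
      At s0: \Box s requires s at every successor {s1, s2}.
        s fails at s1, so \Box s is false at s0.
Satisfying worlds: {s0, s2, s3}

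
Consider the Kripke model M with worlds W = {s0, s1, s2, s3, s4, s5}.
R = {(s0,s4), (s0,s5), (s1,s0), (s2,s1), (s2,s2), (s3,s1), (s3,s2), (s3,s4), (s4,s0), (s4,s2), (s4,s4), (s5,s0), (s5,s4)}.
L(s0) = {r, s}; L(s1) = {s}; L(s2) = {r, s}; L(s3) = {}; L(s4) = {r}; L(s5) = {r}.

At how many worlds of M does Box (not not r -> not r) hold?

0

Let φ = Box (not not r -> not r). Evaluate φ at each world:
  s0 (successors {s4, s5}): φ is false.
  s1 (successors {s0}): φ is false.
  s2 (successors {s1, s2}): φ is false.
  s3 (successors {s1, s2, s4}): φ is false.
  s4 (successors {s0, s2, s4}): φ is false.
  s5 (successors {s0, s4}): φ is false.
For instance, at s2:
  At s2: Box (not not r -> not r) requires not not r -> not r at every successor {s1, s2}.
    not not r -> not r fails at s2, so Box (not not r -> not r) is false at s2.
Satisfying worlds: none.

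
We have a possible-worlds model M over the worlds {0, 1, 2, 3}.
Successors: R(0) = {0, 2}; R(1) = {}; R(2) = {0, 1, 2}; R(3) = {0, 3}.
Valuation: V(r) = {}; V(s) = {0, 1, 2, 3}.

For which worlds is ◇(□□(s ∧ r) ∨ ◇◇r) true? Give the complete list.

Let φ = ◇(□□(s ∧ r) ∨ ◇◇r). Evaluate φ at each world:
  0 (successors {0, 2}): φ is false.
  1 (successors ∅): φ is false.
  2 (successors {0, 1, 2}): φ is true.
  3 (successors {0, 3}): φ is false.
For instance, at 0:
  At 0: ◇(□□(s ∧ r) ∨ ◇◇r) requires □□(s ∧ r) ∨ ◇◇r at some successor in {0, 2}.
    At 0: □□(s ∧ r) ∨ ◇◇r is false.
    At 2: □□(s ∧ r) ∨ ◇◇r is false.
  So ◇(□□(s ∧ r) ∨ ◇◇r) is false at 0.
Satisfying worlds: {2}

2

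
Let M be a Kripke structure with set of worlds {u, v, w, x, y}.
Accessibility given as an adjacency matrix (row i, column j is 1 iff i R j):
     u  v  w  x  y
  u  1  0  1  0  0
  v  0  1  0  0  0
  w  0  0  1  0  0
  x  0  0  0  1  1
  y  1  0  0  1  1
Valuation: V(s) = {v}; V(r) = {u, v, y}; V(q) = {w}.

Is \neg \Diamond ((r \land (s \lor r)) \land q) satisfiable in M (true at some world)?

Yes

Recall that \Diamond ψ holds at a world iff ψ holds at some accessible world.
Let φ = \neg \Diamond ((r \land (s \lor r)) \land q). Evaluate φ at each world:
  u (successors {u, w}): φ is true.
  v (successors {v}): φ is true.
  w (successors {w}): φ is true.
  x (successors {x, y}): φ is true.
  y (successors {u, x, y}): φ is true.
Detail at u (witness):
  At u: \Diamond ((r \land (s \lor r)) \land q) is false, so \neg \Diamond ((r \land (s \lor r)) \land q) is true.
    At u: \Diamond ((r \land (s \lor r)) \land q) requires (r \land (s \lor r)) \land q at some successor in {u, w}.
      At u: (r \land (s \lor r)) \land q is false.
      At w: (r \land (s \lor r)) \land q is false.
    So \Diamond ((r \land (s \lor r)) \land q) is false at u.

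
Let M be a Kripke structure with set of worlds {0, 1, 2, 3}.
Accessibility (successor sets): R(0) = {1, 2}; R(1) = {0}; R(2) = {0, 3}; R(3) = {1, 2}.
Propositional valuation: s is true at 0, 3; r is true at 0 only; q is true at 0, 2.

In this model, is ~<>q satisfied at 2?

No

At 2: <>q is true, so ~<>q is false.
  At 2: <>q requires q at some successor in {0, 3}.
    q holds at 0, so <>q is true at 2.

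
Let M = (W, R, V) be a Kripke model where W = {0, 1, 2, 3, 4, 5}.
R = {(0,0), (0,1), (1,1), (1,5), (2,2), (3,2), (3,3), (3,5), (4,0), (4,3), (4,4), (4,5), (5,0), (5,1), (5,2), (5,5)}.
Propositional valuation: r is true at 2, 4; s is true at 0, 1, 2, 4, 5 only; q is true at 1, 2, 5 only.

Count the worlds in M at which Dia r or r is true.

4

Recall that Dia ψ holds at a world iff ψ holds at some accessible world.
Let φ = Dia r or r. Evaluate φ at each world:
  0 (successors {0, 1}): φ is false.
  1 (successors {1, 5}): φ is false.
  2 (successors {2}): φ is true.
  3 (successors {2, 3, 5}): φ is true.
  4 (successors {0, 3, 4, 5}): φ is true.
  5 (successors {0, 1, 2, 5}): φ is true.
For instance, at 3:
  At 3: Dia r is true, r is false, so Dia r or r is true.
    At 3: Dia r requires r at some successor in {2, 3, 5}.
      r holds at 2, so Dia r is true at 3.
Satisfying worlds: {2, 3, 4, 5}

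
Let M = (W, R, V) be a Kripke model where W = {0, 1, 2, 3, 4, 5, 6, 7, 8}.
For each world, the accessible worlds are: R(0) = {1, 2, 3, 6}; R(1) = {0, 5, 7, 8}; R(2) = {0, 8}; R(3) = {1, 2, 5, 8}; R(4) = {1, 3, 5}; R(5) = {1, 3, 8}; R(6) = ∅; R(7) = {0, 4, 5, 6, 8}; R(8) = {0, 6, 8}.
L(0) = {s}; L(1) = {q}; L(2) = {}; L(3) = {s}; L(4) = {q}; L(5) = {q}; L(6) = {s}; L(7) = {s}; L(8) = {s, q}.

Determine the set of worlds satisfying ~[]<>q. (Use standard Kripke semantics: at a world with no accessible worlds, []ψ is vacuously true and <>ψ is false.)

Let φ = ~[]<>q. Evaluate φ at each world:
  0 (successors {1, 2, 3, 6}): φ is true.
  1 (successors {0, 5, 7, 8}): φ is false.
  2 (successors {0, 8}): φ is false.
  3 (successors {1, 2, 5, 8}): φ is false.
  4 (successors {1, 3, 5}): φ is false.
  5 (successors {1, 3, 8}): φ is false.
  6 (successors ∅): φ is false.
  7 (successors {0, 4, 5, 6, 8}): φ is true.
  8 (successors {0, 6, 8}): φ is true.
For instance, at 4:
  At 4: []<>q is true, so ~[]<>q is false.
    At 4: []<>q requires <>q at every successor {1, 3, 5}.
      At 1: <>q is true.
      At 3: <>q is true.
      At 5: <>q is true.
    So []<>q is true at 4.
Satisfying worlds: {0, 7, 8}

0, 7, 8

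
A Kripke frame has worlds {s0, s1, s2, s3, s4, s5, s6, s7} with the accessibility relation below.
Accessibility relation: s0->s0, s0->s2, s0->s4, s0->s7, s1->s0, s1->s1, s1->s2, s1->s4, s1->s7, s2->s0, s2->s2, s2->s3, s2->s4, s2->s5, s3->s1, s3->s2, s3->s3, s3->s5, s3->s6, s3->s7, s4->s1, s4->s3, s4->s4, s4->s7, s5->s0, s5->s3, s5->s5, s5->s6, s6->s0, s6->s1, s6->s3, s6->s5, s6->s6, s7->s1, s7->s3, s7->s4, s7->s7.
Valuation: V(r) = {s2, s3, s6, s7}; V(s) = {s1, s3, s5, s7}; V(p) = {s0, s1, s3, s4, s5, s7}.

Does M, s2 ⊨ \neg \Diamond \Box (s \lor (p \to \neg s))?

No

Recall that \Box ψ holds at a world iff ψ holds at every accessible world, and \Diamond ψ holds iff ψ holds at some accessible world.
At s2: \Diamond \Box (s \lor (p \to \neg s)) is true, so \neg \Diamond \Box (s \lor (p \to \neg s)) is false.
  At s2: \Diamond \Box (s \lor (p \to \neg s)) requires \Box (s \lor (p \to \neg s)) at some successor in {s0, s2, s3, s4, s5}.
    \Box (s \lor (p \to \neg s)) holds at s0, so \Diamond \Box (s \lor (p \to \neg s)) is true at s2.
      At s0: \Box (s \lor (p \to \neg s)) requires s \lor (p \to \neg s) at every successor {s0, s2, s4, s7}.
        At s0: s \lor (p \to \neg s) is true.
        At s2: s \lor (p \to \neg s) is true.
        At s4: s \lor (p \to \neg s) is true.
        At s7: s \lor (p \to \neg s) is true.
      So \Box (s \lor (p \to \neg s)) is true at s0.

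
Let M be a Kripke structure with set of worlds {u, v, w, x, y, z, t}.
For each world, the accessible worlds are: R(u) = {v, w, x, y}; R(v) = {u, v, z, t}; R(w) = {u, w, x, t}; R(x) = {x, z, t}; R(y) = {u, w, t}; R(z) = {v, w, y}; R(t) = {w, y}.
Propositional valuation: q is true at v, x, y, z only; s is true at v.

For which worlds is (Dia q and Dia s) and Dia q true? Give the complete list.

u, v, z

Let φ = (Dia q and Dia s) and Dia q. Evaluate φ at each world:
  u (successors {v, w, x, y}): φ is true.
  v (successors {u, v, z, t}): φ is true.
  w (successors {u, w, x, t}): φ is false.
  x (successors {x, z, t}): φ is false.
  y (successors {u, w, t}): φ is false.
  z (successors {v, w, y}): φ is true.
  t (successors {w, y}): φ is false.
For instance, at u:
  At u: Dia q and Dia s is true, Dia q is true, so (Dia q and Dia s) and Dia q is true.
    At u: Dia q is true, Dia s is true, so Dia q and Dia s is true.
      At u: Dia q requires q at some successor in {v, w, x, y}.
        q holds at v, so Dia q is true at u.
      At u: Dia s requires s at some successor in {v, w, x, y}.
        s holds at v, so Dia s is true at u.
    At u: Dia q requires q at some successor in {v, w, x, y}.
      q holds at v, so Dia q is true at u.
Satisfying worlds: {u, v, z}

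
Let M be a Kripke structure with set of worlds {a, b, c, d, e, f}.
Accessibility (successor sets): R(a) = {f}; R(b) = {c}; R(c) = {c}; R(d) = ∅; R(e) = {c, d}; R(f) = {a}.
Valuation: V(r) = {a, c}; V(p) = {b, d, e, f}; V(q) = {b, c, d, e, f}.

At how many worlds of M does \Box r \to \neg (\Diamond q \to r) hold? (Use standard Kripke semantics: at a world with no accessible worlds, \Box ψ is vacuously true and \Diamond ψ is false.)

3

Let φ = \Box r \to \neg (\Diamond q \to r). Evaluate φ at each world:
  a (successors {f}): φ is true.
  b (successors {c}): φ is true.
  c (successors {c}): φ is false.
  d (successors ∅): φ is false.
  e (successors {c, d}): φ is true.
  f (successors {a}): φ is false.
For instance, at f:
  At f: \Box r is true, \neg (\Diamond q \to r) is false, so \Box r \to \neg (\Diamond q \to r) is false.
    At f: \Box r requires r at every successor {a}.
      At a: r is true.
    So \Box r is true at f.
    At f: \Diamond q \to r is true, so \neg (\Diamond q \to r) is false.
      At f: \Diamond q is false, r is false, so \Diamond q \to r is true.
Satisfying worlds: {a, b, e}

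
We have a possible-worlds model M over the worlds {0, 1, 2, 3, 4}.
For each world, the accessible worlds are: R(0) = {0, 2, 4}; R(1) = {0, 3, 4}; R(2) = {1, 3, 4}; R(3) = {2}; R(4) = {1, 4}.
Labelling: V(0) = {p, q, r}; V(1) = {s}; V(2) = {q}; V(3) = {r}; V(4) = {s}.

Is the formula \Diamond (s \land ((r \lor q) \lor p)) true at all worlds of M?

No

Let φ = \Diamond (s \land ((r \lor q) \lor p)). Evaluate φ at each world:
  0 (successors {0, 2, 4}): φ is false.
  1 (successors {0, 3, 4}): φ is false.
  2 (successors {1, 3, 4}): φ is false.
  3 (successors {2}): φ is false.
  4 (successors {1, 4}): φ is false.
Detail at 0 (counterexample):
  At 0: \Diamond (s \land ((r \lor q) \lor p)) requires s \land ((r \lor q) \lor p) at some successor in {0, 2, 4}.
    At 0: s \land ((r \lor q) \lor p) is false.
    At 2: s \land ((r \lor q) \lor p) is false.
    At 4: s \land ((r \lor q) \lor p) is false.
  So \Diamond (s \land ((r \lor q) \lor p)) is false at 0.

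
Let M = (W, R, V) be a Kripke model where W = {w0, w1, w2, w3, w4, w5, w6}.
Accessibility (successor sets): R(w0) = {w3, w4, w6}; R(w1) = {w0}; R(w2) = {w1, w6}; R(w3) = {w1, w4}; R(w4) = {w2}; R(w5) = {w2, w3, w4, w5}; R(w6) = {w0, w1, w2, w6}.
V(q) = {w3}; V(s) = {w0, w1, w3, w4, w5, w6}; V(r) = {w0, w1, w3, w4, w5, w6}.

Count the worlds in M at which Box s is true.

4

Let φ = Box s. Evaluate φ at each world:
  w0 (successors {w3, w4, w6}): φ is true.
  w1 (successors {w0}): φ is true.
  w2 (successors {w1, w6}): φ is true.
  w3 (successors {w1, w4}): φ is true.
  w4 (successors {w2}): φ is false.
  w5 (successors {w2, w3, w4, w5}): φ is false.
  w6 (successors {w0, w1, w2, w6}): φ is false.
For instance, at w6:
  At w6: Box s requires s at every successor {w0, w1, w2, w6}.
    s fails at w2, so Box s is false at w6.
Satisfying worlds: {w0, w1, w2, w3}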